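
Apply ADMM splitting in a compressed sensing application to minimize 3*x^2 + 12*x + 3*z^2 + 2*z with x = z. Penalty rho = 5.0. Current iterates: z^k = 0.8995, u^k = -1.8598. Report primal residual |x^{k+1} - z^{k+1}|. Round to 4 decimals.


ADMM iteration with rho = 5.0, z^k = 0.8995, u^k = -1.8598
Step 1: x-update.
Minimize 3*x^2 + 12*x + (5.0/2)*(x - 0.8995 - 1.8598)^2
FOC: (2*3 + 5.0)*x = -12 + 5.0*(0.8995 + 1.8598)
x^{k+1} = 0.1633
Step 2: z-update.
Minimize 3*z^2 + 2*z + (5.0/2)*(0.1633 - z - 1.8598)^2
FOC: (2*3 + 5.0)*z = -2 + 5.0*(0.1633 - 1.8598)
z^{k+1} = -0.9529
Step 3: u-update.
u^{k+1} = -1.8598 + 0.1633 + 0.9529 = -0.7435
Step 4: Primal residual = |0.1633 + 0.9529| = 1.1163


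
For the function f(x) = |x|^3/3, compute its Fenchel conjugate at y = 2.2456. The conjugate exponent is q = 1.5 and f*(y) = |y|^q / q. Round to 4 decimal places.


The conjugate exponent q satisfies 1/p + 1/q = 1.
p = 3, so q = 3/(3 - 1) = 1.5
|y|^q = 2.2456^1.5 = 3.3651
f*(2.2456) = 3.3651 / 1.5 = 2.2434


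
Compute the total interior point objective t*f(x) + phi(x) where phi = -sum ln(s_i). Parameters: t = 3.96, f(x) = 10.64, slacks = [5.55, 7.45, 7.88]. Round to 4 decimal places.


Step 1: Compute log-barrier.
ln values: [1.7138, 2.0082, 2.0643]
phi = -(1.7138 + 2.0082 + 2.0643) = -5.7863
Step 2: Compute augmented objective.
t*f(x) = 3.96*10.64 = 42.1344
Total = 42.1344 - 5.7863 = 36.3481


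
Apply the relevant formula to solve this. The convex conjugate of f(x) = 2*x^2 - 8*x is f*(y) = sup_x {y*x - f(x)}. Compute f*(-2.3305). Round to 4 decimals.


f*(y) = sup_x {y*x - a*x^2 - b*x} = sup_x {(y-b)*x - a*x^2}
FOC: (y - b) - 2a*x = 0 => x* = (y - b)/(2a)
x* = (-2.3305 + 8)/(2*2) = 1.4174
f*(-2.3305) = (y-b)^2/(4a) = (-2.3305 + 8)^2/(4*2)
= 32.1432/8 = 4.0179


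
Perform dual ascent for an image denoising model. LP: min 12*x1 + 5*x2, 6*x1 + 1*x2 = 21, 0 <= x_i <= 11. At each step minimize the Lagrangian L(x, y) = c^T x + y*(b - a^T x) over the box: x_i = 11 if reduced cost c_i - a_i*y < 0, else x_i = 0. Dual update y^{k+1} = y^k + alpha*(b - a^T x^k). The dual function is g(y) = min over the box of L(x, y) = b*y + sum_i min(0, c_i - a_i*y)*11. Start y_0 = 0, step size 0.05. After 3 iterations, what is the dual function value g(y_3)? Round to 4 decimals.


Dual ascent for LP: min 12*x1 + 5*x2, 6*x1 + 1*x2 = 21, 0 <= x_i <= 11
Step 1: y^k = 0.0, reduced costs: (12.0, 5.0)
  x^k = (0.0, 0.0), subgradient = b - a^T x = 21.0
  y^{k+1} = 0.0 + 0.05*21.0 = 1.05
Step 2: y^k = 1.05, reduced costs: (5.7, 3.95)
  x^k = (0.0, 0.0), subgradient = b - a^T x = 21.0
  y^{k+1} = 1.05 + 0.05*21.0 = 2.1
Step 3: y^k = 2.1, reduced costs: (-0.6, 2.9)
  x^k = (11.0, 0.0), subgradient = b - a^T x = -45.0
  y^{k+1} = 2.1 + 0.05*-45.0 = -0.15
Dual objective at y_3 = -0.15: reduced costs (12.9, 5.15), box minimizer x = (0.0, 0.0)
g(y_3) = b*y + (c1 - a1*y)*x1 + (c2 - a2*y)*x2 = 21*(-0.15) + 12.9*0.0 + 5.15*0.0 = -3.15 + 0.0 + 0.0 = -3.15


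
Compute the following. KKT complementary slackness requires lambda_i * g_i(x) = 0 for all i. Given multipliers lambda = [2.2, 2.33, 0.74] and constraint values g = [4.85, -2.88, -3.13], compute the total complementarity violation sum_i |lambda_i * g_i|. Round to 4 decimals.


KKT complementary slackness check:
lambda_1 * g_1 = 2.2 * 4.85 = 10.67
lambda_2 * g_2 = 2.33 * -2.88 = -6.7104
lambda_3 * g_3 = 0.74 * -3.13 = -2.3162
Total violation = 10.67 + 6.7104 + 2.3162 = 19.6966


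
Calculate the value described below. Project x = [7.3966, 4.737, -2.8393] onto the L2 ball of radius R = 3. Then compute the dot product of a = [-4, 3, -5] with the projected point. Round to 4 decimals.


Step 1: Compute ||x|| (intermediates to 6 decimals).
||x|| = sqrt(7.3966^2 + 4.737^2 + (-2.8393)^2) = 9.230953
Step 2: Project.
Since ||x|| > R, scale = R/||x|| = 3/9.230953 = 0.324994, proj(x) = scale * x
proj(x) = [2.403851, 1.539497, -0.922755]
Step 3: Dot product.
a^T * proj(x) = -4*2.403851 + 3*1.539497 - 5*(-0.922755) = -0.3831


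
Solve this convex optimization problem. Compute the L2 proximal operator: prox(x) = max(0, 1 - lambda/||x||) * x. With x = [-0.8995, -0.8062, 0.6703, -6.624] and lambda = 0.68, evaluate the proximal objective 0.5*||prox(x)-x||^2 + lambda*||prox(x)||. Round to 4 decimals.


Step 1: Compute ||x||.
||x|| = 6.7665
Step 2: Compute scaling factor.
scale = max(0, 1 - 0.68/6.7665) = 0.8995
Step 3: prox(x) = [-0.8091, -0.7252, 0.6029, -5.9583]
||prox(x)|| = 6.0865
Step 4: Proximal objective.
0.5*||prox-x||^2 = 0.2312
lambda*||prox|| = 4.1388
Total = 4.37


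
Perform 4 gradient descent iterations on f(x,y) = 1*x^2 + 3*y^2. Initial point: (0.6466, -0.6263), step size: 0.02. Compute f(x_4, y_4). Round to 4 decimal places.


Gradient descent on f(x,y) = 1*x^2 + 3*y^2.
Starting point: (0.6466, -0.6263), alpha = 0.02
Step 1: grad_x = 2*1*0.6466 = 1.2932, grad_y = 2*3*-0.6263 = -3.7578
  x_1 = 0.6466 - 0.02*1.2932 = 0.6207
  y_1 = -0.6263 - 0.02*-3.7578 = -0.5511
Step 2: grad_x = 2*1*0.6207 = 1.2415, grad_y = 2*3*-0.5511 = -3.3069
  x_2 = 0.6207 - 0.02*1.2415 = 0.5959
  y_2 = -0.5511 - 0.02*-3.3069 = -0.485
Step 3: grad_x = 2*1*0.5959 = 1.1918, grad_y = 2*3*-0.485 = -2.91
  x_3 = 0.5959 - 0.02*1.1918 = 0.5721
  y_3 = -0.485 - 0.02*-2.91 = -0.4268
Step 4: grad_x = 2*1*0.5721 = 1.1441, grad_y = 2*3*-0.4268 = -2.5608
  x_4 = 0.5721 - 0.02*1.1441 = 0.5492
  y_4 = -0.4268 - 0.02*-2.5608 = -0.3756
f(0.5492, -0.3756) = 1*0.5492^2 + 3*(-0.3756)^2 = 0.7248


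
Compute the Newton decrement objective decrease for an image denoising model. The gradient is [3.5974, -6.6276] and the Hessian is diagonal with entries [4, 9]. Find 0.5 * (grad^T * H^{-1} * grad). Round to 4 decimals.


Step 1: H is diagonal, so H^(-1) * g = [0.8994, -0.7364].
Step 2: g^T H^(-1) g = sum_i g_i^2 / H_ii
  = (3.5974)^2/4 + (-6.6276)^2/9
  = 3.2353 + 4.8806 = 8.1159
Step 3: Objective decrease = 0.5 * g^T H^(-1) g = 4.0579


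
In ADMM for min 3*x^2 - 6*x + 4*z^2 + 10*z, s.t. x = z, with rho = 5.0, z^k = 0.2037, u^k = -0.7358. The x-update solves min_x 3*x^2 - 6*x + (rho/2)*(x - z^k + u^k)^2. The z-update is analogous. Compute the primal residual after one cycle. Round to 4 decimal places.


ADMM iteration with rho = 5.0, z^k = 0.2037, u^k = -0.7358
Step 1: x-update.
Minimize 3*x^2 - 6*x + (5.0/2)*(x - 0.2037 - 0.7358)^2
FOC: (2*3 + 5.0)*x = 6 + 5.0*(0.2037 + 0.7358)
x^{k+1} = 0.9725
Step 2: z-update.
Minimize 4*z^2 + 10*z + (5.0/2)*(0.9725 - z - 0.7358)^2
FOC: (2*4 + 5.0)*z = -10 + 5.0*(0.9725 - 0.7358)
z^{k+1} = -0.6782
Step 3: u-update.
u^{k+1} = -0.7358 + 0.9725 + 0.6782 = 0.9149
Step 4: Primal residual = |0.9725 + 0.6782| = 1.6507


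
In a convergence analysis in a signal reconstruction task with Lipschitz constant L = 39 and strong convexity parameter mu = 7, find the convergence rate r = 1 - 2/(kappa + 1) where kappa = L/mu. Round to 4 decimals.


Step 1: Compute the condition number.
kappa = L/mu = 39/7 = 5.5714
Step 2: Compute the convergence rate.
r = 1 - 2/(kappa + 1) = 1 - 2*mu/(L + mu) = (L - mu)/(L + mu) = 32/46 = 0.6957


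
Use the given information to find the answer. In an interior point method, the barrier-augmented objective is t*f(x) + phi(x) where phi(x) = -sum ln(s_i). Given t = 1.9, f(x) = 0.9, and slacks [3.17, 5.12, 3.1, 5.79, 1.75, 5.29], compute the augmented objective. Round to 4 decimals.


Step 1: Compute log-barrier.
ln values: [1.1537, 1.6332, 1.1314, 1.7561, 0.5596, 1.6658]
phi = -(1.1537 + 1.6332 + 1.1314 + 1.7561 + 0.5596 + 1.6658) = -7.8999
Step 2: Compute augmented objective.
t*f(x) = 1.9*0.9 = 1.71
Total = 1.71 - 7.8999 = -6.1899


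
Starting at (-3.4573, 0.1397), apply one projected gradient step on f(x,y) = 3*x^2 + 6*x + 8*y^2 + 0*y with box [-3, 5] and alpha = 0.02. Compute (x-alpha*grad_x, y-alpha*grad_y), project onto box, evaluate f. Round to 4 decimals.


Step 1: Compute gradient at (-3.4573, 0.1397).
grad_x = 2*3*-3.4573 + 6 = -14.7438
grad_y = 2*8*0.1397 + 0 = 2.2352
Step 2: Gradient step.
x_raw = -3.4573 - 0.02*-14.7438 = -3.1624
y_raw = 0.1397 - 0.02*2.2352 = 0.095
Step 3: Project onto [-3, 5].
x_proj = clip(-3.1624) = -3.0
y_proj = clip(0.095) = 0.095
Step 4: Evaluate f.
f(-3.0, 0.095) = 9.0722


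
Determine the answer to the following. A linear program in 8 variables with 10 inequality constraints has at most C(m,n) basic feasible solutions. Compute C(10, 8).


Each vertex corresponds to some choice of n active constraints out of m, so the number of vertices is at most C(m, n) = m! / (n!(m-n)!).
m = 10, n = 8
Numerator: 10 * 9 * 8 * 7 * 6 * 5 * 4 * 3
Denominator: 8! = 40320
C(10, 8) = 45


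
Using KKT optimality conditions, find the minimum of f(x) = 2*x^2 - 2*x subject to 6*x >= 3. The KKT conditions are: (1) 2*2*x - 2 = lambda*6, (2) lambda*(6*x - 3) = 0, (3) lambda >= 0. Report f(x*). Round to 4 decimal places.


Step 1: Try lambda = 0 (constraint inactive).
Stationarity: 2*2*x - 2 = 0
x* = 2/(2*2) = 0.5
Check constraint: 6*0.5 = 3.0 >= 3 -- satisfied.
Step 2: Compute optimal value.
f(x*) = 2*0.5^2 - 2*0.5 = -0.5


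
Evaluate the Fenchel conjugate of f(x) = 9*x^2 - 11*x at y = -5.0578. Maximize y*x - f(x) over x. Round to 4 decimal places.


f*(y) = sup_x {y*x - a*x^2 - b*x} = sup_x {(y-b)*x - a*x^2}
FOC: (y - b) - 2a*x = 0 => x* = (y - b)/(2a)
x* = (-5.0578 + 11)/(2*9) = 0.3301
f*(-5.0578) = (y-b)^2/(4a) = (-5.0578 + 11)^2/(4*9)
= 35.3097/36 = 0.9808


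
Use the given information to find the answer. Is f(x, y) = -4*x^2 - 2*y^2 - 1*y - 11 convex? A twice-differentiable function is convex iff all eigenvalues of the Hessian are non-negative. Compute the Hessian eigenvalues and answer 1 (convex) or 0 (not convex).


The Hessian of f(x,y) = -4*x^2 - 2*y^2 - 1*y - 11 is:
H = [[-8, 0], [0, -4]]
Trace = -8 - 4 = -12
Determinant = -8*-4 - (0)^2 = 32
Discriminant = (-12)^2 - 4*32 = 16.0
Eigenvalues: lambda_1 = -8.0, lambda_2 = -4.0
The function is not convex.

0


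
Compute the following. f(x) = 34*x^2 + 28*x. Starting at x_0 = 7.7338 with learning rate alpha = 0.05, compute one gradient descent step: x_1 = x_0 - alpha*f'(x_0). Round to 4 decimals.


We compute the gradient at x_0 and apply the update.
f'(x) = 68*x + 28
f'(7.7338) = 68*7.7338 + 28 = 553.8984
x_1 = 7.7338 - 0.05*553.8984 = -19.9611


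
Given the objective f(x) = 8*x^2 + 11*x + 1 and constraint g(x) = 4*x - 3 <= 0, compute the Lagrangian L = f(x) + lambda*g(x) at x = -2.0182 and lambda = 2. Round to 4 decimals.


Step 1: Evaluate f(x).
f(-2.0182) = 8*(-2.0182)^2 + 11*(-2.0182) + 1 = 11.3848
Step 2: Evaluate g(x).
g(-2.0182) = 4*-2.0182 - 3 = -11.0728
Step 3: Compute Lagrangian.
L = 11.3848 + 2*-11.0728 = -10.7608


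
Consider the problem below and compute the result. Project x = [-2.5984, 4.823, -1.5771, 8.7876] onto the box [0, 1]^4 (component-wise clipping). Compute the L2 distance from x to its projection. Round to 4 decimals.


Project each component onto [0, 1].
clip(-2.5984) = 0.0, clip(4.823) = 1.0, clip(-1.5771) = 0.0, clip(8.7876) = 1.0
Projection = [0.0, 1.0, 0.0, 1.0]
Squared diffs: [6.7517, 14.6153, 2.4872, 60.6467]
Distance = sqrt(84.5009) = 9.1924


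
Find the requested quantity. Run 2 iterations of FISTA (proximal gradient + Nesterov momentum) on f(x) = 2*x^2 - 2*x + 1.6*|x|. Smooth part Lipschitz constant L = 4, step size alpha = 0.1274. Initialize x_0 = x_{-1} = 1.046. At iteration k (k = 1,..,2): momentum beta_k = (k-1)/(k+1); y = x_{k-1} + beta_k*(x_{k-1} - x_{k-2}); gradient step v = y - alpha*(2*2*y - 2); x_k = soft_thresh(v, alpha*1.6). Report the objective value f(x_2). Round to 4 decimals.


FISTA on f(x) = 2*x^2 - 2*x + 1.6*|x|
L = 4, alpha = 0.1274
Iteration 1: beta = 0.0, y = 1.046 + 0.0*(1.046 - 1.046) = 1.046
  grad(y) = 2.184, v = y - alpha*grad = 0.7678
  prox(v) = soft_thresh(0.7678, 0.2038) = 0.5639
Iteration 2: beta = 0.3333, y = 0.5639 + 0.3333*(0.5639 - 1.046) = 0.4032
  grad(y) = -0.3871, v = y - alpha*grad = 0.4525
  prox(v) = soft_thresh(0.4525, 0.2038) = 0.2487
f(x_2) = 2*0.2487^2 - 2*0.2487 + 1.6*|0.2487| = 0.0242


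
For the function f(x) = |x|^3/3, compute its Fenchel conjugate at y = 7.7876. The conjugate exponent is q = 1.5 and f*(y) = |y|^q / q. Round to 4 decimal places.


The conjugate exponent q satisfies 1/p + 1/q = 1.
p = 3, so q = 3/(3 - 1) = 1.5
|y|^q = 7.7876^1.5 = 21.7323
f*(7.7876) = 21.7323 / 1.5 = 14.4882


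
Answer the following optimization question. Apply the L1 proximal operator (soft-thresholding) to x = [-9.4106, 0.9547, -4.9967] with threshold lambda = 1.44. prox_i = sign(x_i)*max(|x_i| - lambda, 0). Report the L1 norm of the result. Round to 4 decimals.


Soft-thresholding with lambda = 1.44:
prox(-9.4106) = sign(-9.4106)*max(|-9.4106| - 1.44, 0) = -7.9706
prox(0.9547) = sign(0.9547)*max(|0.9547| - 1.44, 0) = 0.0
prox(-4.9967) = sign(-4.9967)*max(|-4.9967| - 1.44, 0) = -3.5567
prox(x) = [-7.9706, 0.0, -3.5567]
||prox(x)||_1 = 7.9706 + 0.0 + 3.5567 = 11.5273


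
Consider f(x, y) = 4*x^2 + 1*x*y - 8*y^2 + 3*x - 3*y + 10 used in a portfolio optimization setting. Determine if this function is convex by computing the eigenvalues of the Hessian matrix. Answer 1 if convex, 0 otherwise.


The Hessian of f(x,y) = 4*x^2 + 1*x*y - 8*y^2 + 3*x - 3*y + 10 is:
H = [[8, 1], [1, -16]]
Trace = 8 - 16 = -8
Determinant = 8*-16 - (1)^2 = -129
Discriminant = (-8)^2 - 4*-129 = 580.0
Eigenvalues: lambda_1 = -16.0416, lambda_2 = 8.0416
The function is not convex.

0


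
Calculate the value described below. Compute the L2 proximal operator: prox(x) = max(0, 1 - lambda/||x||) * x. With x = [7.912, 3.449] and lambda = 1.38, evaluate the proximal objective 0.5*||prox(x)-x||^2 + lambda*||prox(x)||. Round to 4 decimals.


Step 1: Compute ||x||.
||x|| = 8.6311
Step 2: Compute scaling factor.
scale = max(0, 1 - 1.38/8.6311) = 0.8401
Step 3: prox(x) = [6.647, 2.8975]
||prox(x)|| = 7.2511
Step 4: Proximal objective.
0.5*||prox-x||^2 = 0.9522
lambda*||prox|| = 10.0065
Total = 10.9587


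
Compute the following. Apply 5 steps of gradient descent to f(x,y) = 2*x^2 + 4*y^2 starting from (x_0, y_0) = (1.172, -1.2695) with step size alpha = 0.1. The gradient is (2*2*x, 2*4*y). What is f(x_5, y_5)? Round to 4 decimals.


Gradient descent on f(x,y) = 2*x^2 + 4*y^2.
Starting point: (1.172, -1.2695), alpha = 0.1
Step 1: grad_x = 2*2*1.172 = 4.688, grad_y = 2*4*-1.2695 = -10.156
  x_1 = 1.172 - 0.1*4.688 = 0.7032
  y_1 = -1.2695 - 0.1*-10.156 = -0.2539
Step 2: grad_x = 2*2*0.7032 = 2.8128, grad_y = 2*4*-0.2539 = -2.0312
  x_2 = 0.7032 - 0.1*2.8128 = 0.4219
  y_2 = -0.2539 - 0.1*-2.0312 = -0.0508
Step 3: grad_x = 2*2*0.4219 = 1.6877, grad_y = 2*4*-0.0508 = -0.4062
  x_3 = 0.4219 - 0.1*1.6877 = 0.2532
  y_3 = -0.0508 - 0.1*-0.4062 = -0.0102
Step 4: grad_x = 2*2*0.2532 = 1.0126, grad_y = 2*4*-0.0102 = -0.0812
  x_4 = 0.2532 - 0.1*1.0126 = 0.1519
  y_4 = -0.0102 - 0.1*-0.0812 = -0.002
Step 5: grad_x = 2*2*0.1519 = 0.6076, grad_y = 2*4*-0.002 = -0.0162
  x_5 = 0.1519 - 0.1*0.6076 = 0.0911
  y_5 = -0.002 - 0.1*-0.0162 = -0.0004
f(0.0911, -0.0004) = 2*0.0911^2 + 4*(-0.0004)^2 = 0.0166


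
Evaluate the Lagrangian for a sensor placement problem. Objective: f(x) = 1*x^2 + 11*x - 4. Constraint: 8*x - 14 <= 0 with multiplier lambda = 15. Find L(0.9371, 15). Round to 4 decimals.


Step 1: Evaluate f(x).
f(0.9371) = 1*0.9371^2 + 11*0.9371 - 4 = 7.1863
Step 2: Evaluate g(x).
g(0.9371) = 8*0.9371 - 14 = -6.5032
Step 3: Compute Lagrangian.
L = 7.1863 + 15*-6.5032 = -90.3617


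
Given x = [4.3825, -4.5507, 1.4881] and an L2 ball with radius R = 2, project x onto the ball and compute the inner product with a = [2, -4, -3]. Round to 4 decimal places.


Step 1: Compute ||x|| (intermediates to 6 decimals).
||x|| = sqrt(4.3825^2 + (-4.5507)^2 + 1.4881^2) = 6.490733
Step 2: Project.
Since ||x|| > R, scale = R/||x|| = 2/6.490733 = 0.308132, proj(x) = scale * x
proj(x) = [1.350388, -1.402216, 0.458531]
Step 3: Dot product.
a^T * proj(x) = 2*1.350388 - 4*(-1.402216) - 3*0.458531 = 6.934


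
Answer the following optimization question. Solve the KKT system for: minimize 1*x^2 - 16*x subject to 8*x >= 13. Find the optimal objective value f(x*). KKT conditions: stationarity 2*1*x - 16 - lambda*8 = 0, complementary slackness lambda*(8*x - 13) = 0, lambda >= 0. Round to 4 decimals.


Step 1: Try lambda = 0 (constraint inactive).
Stationarity: 2*1*x - 16 = 0
x* = 16/(2*1) = 8.0
Check constraint: 8*8.0 = 64.0 >= 13 -- satisfied.
Step 2: Compute optimal value.
f(x*) = 1*8.0^2 - 16*8.0 = -64.0


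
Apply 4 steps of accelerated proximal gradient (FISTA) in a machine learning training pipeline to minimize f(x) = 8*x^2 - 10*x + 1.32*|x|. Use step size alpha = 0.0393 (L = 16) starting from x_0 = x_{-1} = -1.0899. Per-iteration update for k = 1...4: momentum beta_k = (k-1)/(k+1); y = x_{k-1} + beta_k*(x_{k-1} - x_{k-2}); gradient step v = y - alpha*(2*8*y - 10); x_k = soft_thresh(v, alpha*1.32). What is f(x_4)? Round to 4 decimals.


FISTA on f(x) = 8*x^2 - 10*x + 1.32*|x|
L = 16, alpha = 0.0393
Iteration 1: beta = 0.0, y = -1.0899 + 0.0*(-1.0899 + 1.0899) = -1.0899
  grad(y) = -27.4384, v = y - alpha*grad = -0.0116
  prox(v) = soft_thresh(-0.0116, 0.0519) = 0.0
Iteration 2: beta = 0.3333, y = 0.0 + 0.3333*(0.0 + 1.0899) = 0.3633
  grad(y) = -4.1872, v = y - alpha*grad = 0.5279
  prox(v) = soft_thresh(0.5279, 0.0519) = 0.476
Iteration 3: beta = 0.5, y = 0.476 + 0.5*(0.476 - 0.0) = 0.714
  grad(y) = 1.4235, v = y - alpha*grad = 0.658
  prox(v) = soft_thresh(0.658, 0.0519) = 0.6062
Iteration 4: beta = 0.6, y = 0.6062 + 0.6*(0.6062 - 0.476) = 0.6843
  grad(y) = 0.948, v = y - alpha*grad = 0.647
  prox(v) = soft_thresh(0.647, 0.0519) = 0.5951
f(x_4) = 8*0.5951^2 - 10*0.5951 + 1.32*|0.5951| = -2.3323


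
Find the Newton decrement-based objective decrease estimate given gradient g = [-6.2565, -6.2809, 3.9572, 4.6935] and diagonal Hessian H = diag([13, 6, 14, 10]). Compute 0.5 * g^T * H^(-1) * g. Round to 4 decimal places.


Step 1: H is diagonal, so H^(-1) * g = [-0.4813, -1.0468, 0.2827, 0.4694].
Step 2: g^T H^(-1) g = sum_i g_i^2 / H_ii
  = (-6.2565)^2/13 + (-6.2809)^2/6 + (3.9572)^2/14 + (4.6935)^2/10
  = 3.0111 + 6.575 + 1.1185 + 2.2029 = 12.9074
Step 3: Objective decrease = 0.5 * g^T H^(-1) g = 6.4537


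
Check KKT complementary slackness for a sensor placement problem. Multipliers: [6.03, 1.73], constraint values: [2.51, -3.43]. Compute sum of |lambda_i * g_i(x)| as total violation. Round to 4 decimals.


KKT complementary slackness check:
lambda_1 * g_1 = 6.03 * 2.51 = 15.1353
lambda_2 * g_2 = 1.73 * -3.43 = -5.9339
Total violation = 15.1353 + 5.9339 = 21.0692


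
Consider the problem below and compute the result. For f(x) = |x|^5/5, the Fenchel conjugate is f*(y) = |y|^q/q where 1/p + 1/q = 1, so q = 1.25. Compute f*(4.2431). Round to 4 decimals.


The conjugate exponent q satisfies 1/p + 1/q = 1.
p = 5, so q = 5/(5 - 1) = 1.25
|y|^q = 4.2431^1.25 = 6.0898
f*(4.2431) = 6.0898 / 1.25 = 4.8719


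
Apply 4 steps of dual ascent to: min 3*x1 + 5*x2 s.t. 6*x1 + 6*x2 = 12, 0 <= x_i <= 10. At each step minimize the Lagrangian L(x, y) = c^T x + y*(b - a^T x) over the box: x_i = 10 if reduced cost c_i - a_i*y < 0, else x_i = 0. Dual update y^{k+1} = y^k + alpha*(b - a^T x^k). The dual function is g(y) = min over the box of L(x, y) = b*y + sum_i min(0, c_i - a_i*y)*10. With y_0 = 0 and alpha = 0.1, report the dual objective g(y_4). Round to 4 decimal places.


Dual ascent for LP: min 3*x1 + 5*x2, 6*x1 + 6*x2 = 12, 0 <= x_i <= 10
Step 1: y^k = 0.0, reduced costs: (3.0, 5.0)
  x^k = (0.0, 0.0), subgradient = b - a^T x = 12.0
  y^{k+1} = 0.0 + 0.1*12.0 = 1.2
Step 2: y^k = 1.2, reduced costs: (-4.2, -2.2)
  x^k = (10.0, 10.0), subgradient = b - a^T x = -108.0
  y^{k+1} = 1.2 + 0.1*-108.0 = -9.6
Step 3: y^k = -9.6, reduced costs: (60.6, 62.6)
  x^k = (0.0, 0.0), subgradient = b - a^T x = 12.0
  y^{k+1} = -9.6 + 0.1*12.0 = -8.4
Step 4: y^k = -8.4, reduced costs: (53.4, 55.4)
  x^k = (0.0, 0.0), subgradient = b - a^T x = 12.0
  y^{k+1} = -8.4 + 0.1*12.0 = -7.2
Dual objective at y_4 = -7.2: reduced costs (46.2, 48.2), box minimizer x = (0.0, 0.0)
g(y_4) = b*y + (c1 - a1*y)*x1 + (c2 - a2*y)*x2 = 12*(-7.2) + 46.2*0.0 + 48.2*0.0 = -86.4 + 0.0 + 0.0 = -86.4


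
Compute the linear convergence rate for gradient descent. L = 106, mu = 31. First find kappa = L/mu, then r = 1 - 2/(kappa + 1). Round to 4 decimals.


Step 1: Compute the condition number.
kappa = L/mu = 106/31 = 3.4194
Step 2: Compute the convergence rate.
r = 1 - 2/(kappa + 1) = 1 - 2*mu/(L + mu) = (L - mu)/(L + mu) = 75/137 = 0.5474


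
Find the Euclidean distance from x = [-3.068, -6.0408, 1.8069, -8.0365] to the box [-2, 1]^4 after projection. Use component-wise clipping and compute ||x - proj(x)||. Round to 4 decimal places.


Project each component onto [-2, 1].
clip(-3.068) = -2.0, clip(-6.0408) = -2.0, clip(1.8069) = 1.0, clip(-8.0365) = -2.0
Projection = [-2.0, -2.0, 1.0, -2.0]
Squared diffs: [1.1406, 16.3281, 0.6511, 36.4393]
Distance = sqrt(54.5591) = 7.3864


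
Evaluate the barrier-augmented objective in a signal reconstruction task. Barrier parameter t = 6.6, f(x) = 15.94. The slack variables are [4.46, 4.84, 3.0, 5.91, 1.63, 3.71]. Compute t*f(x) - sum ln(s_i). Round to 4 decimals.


Step 1: Compute log-barrier.
ln values: [1.4951, 1.5769, 1.0986, 1.7766, 0.4886, 1.311]
phi = -(1.4951 + 1.5769 + 1.0986 + 1.7766 + 0.4886 + 1.311) = -7.7469
Step 2: Compute augmented objective.
t*f(x) = 6.6*15.94 = 105.204
Total = 105.204 - 7.7469 = 97.4571


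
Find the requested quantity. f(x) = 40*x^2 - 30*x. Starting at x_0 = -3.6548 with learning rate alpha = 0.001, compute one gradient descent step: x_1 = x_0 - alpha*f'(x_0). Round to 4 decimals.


We compute the gradient at x_0 and apply the update.
f'(x) = 80*x - 30
f'(-3.6548) = 80*-3.6548 - 30 = -322.384
x_1 = -3.6548 - 0.001*-322.384 = -3.3324


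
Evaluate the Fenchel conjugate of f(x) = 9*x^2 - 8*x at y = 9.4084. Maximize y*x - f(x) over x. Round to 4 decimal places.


f*(y) = sup_x {y*x - a*x^2 - b*x} = sup_x {(y-b)*x - a*x^2}
FOC: (y - b) - 2a*x = 0 => x* = (y - b)/(2a)
x* = (9.4084 + 8)/(2*9) = 0.9671
f*(9.4084) = (y-b)^2/(4a) = (9.4084 + 8)^2/(4*9)
= 303.0524/36 = 8.4181


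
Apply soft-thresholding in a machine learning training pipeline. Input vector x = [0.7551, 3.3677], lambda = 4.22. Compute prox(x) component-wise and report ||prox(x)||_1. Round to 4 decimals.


Soft-thresholding with lambda = 4.22:
prox(0.7551) = sign(0.7551)*max(|0.7551| - 4.22, 0) = 0.0
prox(3.3677) = sign(3.3677)*max(|3.3677| - 4.22, 0) = 0.0
prox(x) = [0.0, 0.0]
||prox(x)||_1 = 0.0 + 0.0 = 0.0


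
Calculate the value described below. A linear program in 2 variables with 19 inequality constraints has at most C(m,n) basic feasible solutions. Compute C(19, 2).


Each vertex corresponds to some choice of n active constraints out of m, so the number of vertices is at most C(m, n) = m! / (n!(m-n)!).
m = 19, n = 2
Numerator: 19 * 18
Denominator: 2! = 2
C(19, 2) = 171


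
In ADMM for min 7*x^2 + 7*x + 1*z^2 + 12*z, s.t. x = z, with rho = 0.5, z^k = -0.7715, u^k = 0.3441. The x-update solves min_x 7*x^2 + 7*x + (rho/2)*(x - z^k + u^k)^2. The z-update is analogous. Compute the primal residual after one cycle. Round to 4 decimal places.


ADMM iteration with rho = 0.5, z^k = -0.7715, u^k = 0.3441
Step 1: x-update.
Minimize 7*x^2 + 7*x + (0.5/2)*(x + 0.7715 + 0.3441)^2
FOC: (2*7 + 0.5)*x = -7 + 0.5*(-0.7715 - 0.3441)
x^{k+1} = -0.5212
Step 2: z-update.
Minimize 1*z^2 + 12*z + (0.5/2)*(-0.5212 - z + 0.3441)^2
FOC: (2*1 + 0.5)*z = -12 + 0.5*(-0.5212 + 0.3441)
z^{k+1} = -4.8354
Step 3: u-update.
u^{k+1} = 0.3441 - 0.5212 + 4.8354 = 4.6583
Step 4: Primal residual = |-0.5212 + 4.8354| = 4.3142


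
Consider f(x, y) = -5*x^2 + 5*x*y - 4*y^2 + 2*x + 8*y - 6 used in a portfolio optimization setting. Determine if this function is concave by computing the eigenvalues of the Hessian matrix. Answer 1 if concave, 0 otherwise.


The Hessian of f(x,y) = -5*x^2 + 5*x*y - 4*y^2 + 2*x + 8*y - 6 is:
H = [[-10, 5], [5, -8]]
Trace = -10 - 8 = -18
Determinant = -10*-8 - (5)^2 = 55
Discriminant = (-18)^2 - 4*55 = 104.0
Eigenvalues: lambda_1 = -14.099, lambda_2 = -3.901
The function is concave.

1


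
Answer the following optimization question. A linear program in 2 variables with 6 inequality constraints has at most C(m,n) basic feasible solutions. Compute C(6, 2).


Each vertex corresponds to some choice of n active constraints out of m, so the number of vertices is at most C(m, n) = m! / (n!(m-n)!).
m = 6, n = 2
Numerator: 6 * 5
Denominator: 2! = 2
C(6, 2) = 15


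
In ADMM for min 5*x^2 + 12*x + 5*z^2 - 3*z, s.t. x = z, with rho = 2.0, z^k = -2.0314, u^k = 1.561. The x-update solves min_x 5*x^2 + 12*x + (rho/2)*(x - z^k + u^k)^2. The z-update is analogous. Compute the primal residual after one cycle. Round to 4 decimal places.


ADMM iteration with rho = 2.0, z^k = -2.0314, u^k = 1.561
Step 1: x-update.
Minimize 5*x^2 + 12*x + (2.0/2)*(x + 2.0314 + 1.561)^2
FOC: (2*5 + 2.0)*x = -12 + 2.0*(-2.0314 - 1.561)
x^{k+1} = -1.5987
Step 2: z-update.
Minimize 5*z^2 - 3*z + (2.0/2)*(-1.5987 - z + 1.561)^2
FOC: (2*5 + 2.0)*z = 3 + 2.0*(-1.5987 + 1.561)
z^{k+1} = 0.2437
Step 3: u-update.
u^{k+1} = 1.561 - 1.5987 - 0.2437 = -0.2814
Step 4: Primal residual = |-1.5987 - 0.2437| = 1.8424


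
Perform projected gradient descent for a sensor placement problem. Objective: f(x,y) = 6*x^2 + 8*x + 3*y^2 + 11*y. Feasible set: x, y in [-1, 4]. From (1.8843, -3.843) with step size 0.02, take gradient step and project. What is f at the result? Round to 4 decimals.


Step 1: Compute gradient at (1.8843, -3.843).
grad_x = 2*6*1.8843 + 8 = 30.6116
grad_y = 2*3*-3.843 + 11 = -12.058
Step 2: Gradient step.
x_raw = 1.8843 - 0.02*30.6116 = 1.2721
y_raw = -3.843 - 0.02*-12.058 = -3.6018
Step 3: Project onto [-1, 4].
x_proj = clip(1.2721) = 1.2721
y_proj = clip(-3.6018) = -1.0
Step 4: Evaluate f.
f(1.2721, -1.0) = 11.8855


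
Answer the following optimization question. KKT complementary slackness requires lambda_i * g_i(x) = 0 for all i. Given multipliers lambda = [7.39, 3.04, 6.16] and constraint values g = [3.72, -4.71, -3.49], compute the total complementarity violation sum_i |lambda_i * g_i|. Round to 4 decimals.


KKT complementary slackness check:
lambda_1 * g_1 = 7.39 * 3.72 = 27.4908
lambda_2 * g_2 = 3.04 * -4.71 = -14.3184
lambda_3 * g_3 = 6.16 * -3.49 = -21.4984
Total violation = 27.4908 + 14.3184 + 21.4984 = 63.3076


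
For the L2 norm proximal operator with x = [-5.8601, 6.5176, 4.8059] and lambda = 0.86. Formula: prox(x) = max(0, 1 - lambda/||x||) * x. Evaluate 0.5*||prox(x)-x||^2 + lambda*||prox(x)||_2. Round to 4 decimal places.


Step 1: Compute ||x||.
||x|| = 9.9958
Step 2: Compute scaling factor.
scale = max(0, 1 - 0.86/9.9958) = 0.914
Step 3: prox(x) = [-5.3559, 5.9569, 4.3924]
||prox(x)|| = 9.1358
Step 4: Proximal objective.
0.5*||prox-x||^2 = 0.3698
lambda*||prox|| = 7.8568
Total = 8.2266


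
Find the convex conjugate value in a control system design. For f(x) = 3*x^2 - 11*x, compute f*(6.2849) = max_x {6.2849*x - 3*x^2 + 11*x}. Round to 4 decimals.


f*(y) = sup_x {y*x - a*x^2 - b*x} = sup_x {(y-b)*x - a*x^2}
FOC: (y - b) - 2a*x = 0 => x* = (y - b)/(2a)
x* = (6.2849 + 11)/(2*3) = 2.8808
f*(6.2849) = (y-b)^2/(4a) = (6.2849 + 11)^2/(4*3)
= 298.7678/12 = 24.8973


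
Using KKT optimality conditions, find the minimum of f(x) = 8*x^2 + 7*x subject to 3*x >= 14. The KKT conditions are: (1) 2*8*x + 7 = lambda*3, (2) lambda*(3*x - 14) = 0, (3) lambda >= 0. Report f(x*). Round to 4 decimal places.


Step 1: Try lambda = 0 (constraint inactive).
x_unc = -7/(2*8) = -0.4375
Check: 3*-0.4375 = -1.3125 < 14 -- violated!
Step 2: Constraint must be active: 3*x = 14
x* = 14/3 = 4.6667 (rounded; the exact value 14/3 is used below)
lambda = (2*8*(14/3) + 7)/3 = 27.2222
Step 3: Compute optimal value.
f(x*) = 8*(14/3)^2 + 7*(14/3) = 206.8889


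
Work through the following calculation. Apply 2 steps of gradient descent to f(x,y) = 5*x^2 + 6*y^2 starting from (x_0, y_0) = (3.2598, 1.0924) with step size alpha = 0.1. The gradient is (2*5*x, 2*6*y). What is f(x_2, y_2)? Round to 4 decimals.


Gradient descent on f(x,y) = 5*x^2 + 6*y^2.
Starting point: (3.2598, 1.0924), alpha = 0.1
Step 1: grad_x = 2*5*3.2598 = 32.598, grad_y = 2*6*1.0924 = 13.1088
  x_1 = 3.2598 - 0.1*32.598 = -0.0
  y_1 = 1.0924 - 0.1*13.1088 = -0.2185
Step 2: grad_x = 2*5*-0.0 = -0.0, grad_y = 2*6*-0.2185 = -2.6218
  x_2 = -0.0 - 0.1*-0.0 = 0.0
  y_2 = -0.2185 - 0.1*-2.6218 = 0.0437
f(0.0, 0.0437) = 5*0.0^2 + 6*0.0437^2 = 0.0115


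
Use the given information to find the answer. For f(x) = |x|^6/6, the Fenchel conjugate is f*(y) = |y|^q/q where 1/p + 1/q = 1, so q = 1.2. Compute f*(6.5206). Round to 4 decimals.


The conjugate exponent q satisfies 1/p + 1/q = 1.
p = 6, so q = 6/(6 - 1) = 1.2
|y|^q = 6.5206^1.2 = 9.4874
f*(6.5206) = 9.4874 / 1.2 = 7.9061


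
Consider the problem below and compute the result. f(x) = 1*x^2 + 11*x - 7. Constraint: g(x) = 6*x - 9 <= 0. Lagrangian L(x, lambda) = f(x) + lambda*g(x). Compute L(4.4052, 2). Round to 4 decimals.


Step 1: Evaluate f(x).
f(4.4052) = 1*4.4052^2 + 11*4.4052 - 7 = 60.863
Step 2: Evaluate g(x).
g(4.4052) = 6*4.4052 - 9 = 17.4312
Step 3: Compute Lagrangian.
L = 60.863 + 2*17.4312 = 95.7254


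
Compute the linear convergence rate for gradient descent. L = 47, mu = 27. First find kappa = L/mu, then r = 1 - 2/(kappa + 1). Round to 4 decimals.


Step 1: Compute the condition number.
kappa = L/mu = 47/27 = 1.7407
Step 2: Compute the convergence rate.
r = 1 - 2/(kappa + 1) = 1 - 2*mu/(L + mu) = (L - mu)/(L + mu) = 20/74 = 0.2703


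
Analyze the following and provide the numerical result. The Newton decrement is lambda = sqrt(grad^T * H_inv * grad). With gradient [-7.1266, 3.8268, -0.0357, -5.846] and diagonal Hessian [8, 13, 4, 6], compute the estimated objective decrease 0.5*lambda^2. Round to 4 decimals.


Step 1: H is diagonal, so H^(-1) * g = [-0.8908, 0.2944, -0.0089, -0.9743].
Step 2: g^T H^(-1) g = sum_i g_i^2 / H_ii
  = (-7.1266)^2/8 + (3.8268)^2/13 + (-0.0357)^2/4 + (-5.846)^2/6
  = 6.3486 + 1.1265 + 0.0003 + 5.696 = 13.1713
Step 3: Objective decrease = 0.5 * g^T H^(-1) g = 6.5857


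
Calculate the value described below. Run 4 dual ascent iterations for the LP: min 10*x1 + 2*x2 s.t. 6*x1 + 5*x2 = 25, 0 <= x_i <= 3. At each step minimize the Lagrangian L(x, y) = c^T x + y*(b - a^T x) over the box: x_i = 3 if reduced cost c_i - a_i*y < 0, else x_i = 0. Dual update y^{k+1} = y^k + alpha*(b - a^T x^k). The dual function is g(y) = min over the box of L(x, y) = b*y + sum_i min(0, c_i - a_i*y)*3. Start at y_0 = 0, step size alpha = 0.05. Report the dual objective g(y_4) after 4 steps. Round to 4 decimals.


Dual ascent for LP: min 10*x1 + 2*x2, 6*x1 + 5*x2 = 25, 0 <= x_i <= 3
Step 1: y^k = 0.0, reduced costs: (10.0, 2.0)
  x^k = (0.0, 0.0), subgradient = b - a^T x = 25.0
  y^{k+1} = 0.0 + 0.05*25.0 = 1.25
Step 2: y^k = 1.25, reduced costs: (2.5, -4.25)
  x^k = (0.0, 3.0), subgradient = b - a^T x = 10.0
  y^{k+1} = 1.25 + 0.05*10.0 = 1.75
Step 3: y^k = 1.75, reduced costs: (-0.5, -6.75)
  x^k = (3.0, 3.0), subgradient = b - a^T x = -8.0
  y^{k+1} = 1.75 + 0.05*-8.0 = 1.35
Step 4: y^k = 1.35, reduced costs: (1.9, -4.75)
  x^k = (0.0, 3.0), subgradient = b - a^T x = 10.0
  y^{k+1} = 1.35 + 0.05*10.0 = 1.85
Dual objective at y_4 = 1.85: reduced costs (-1.1, -7.25), box minimizer x = (3.0, 3.0)
g(y_4) = b*y + (c1 - a1*y)*x1 + (c2 - a2*y)*x2 = 25*1.85 + (-1.1)*3.0 + (-7.25)*3.0 = 46.25 - 3.3 - 21.75 = 21.2


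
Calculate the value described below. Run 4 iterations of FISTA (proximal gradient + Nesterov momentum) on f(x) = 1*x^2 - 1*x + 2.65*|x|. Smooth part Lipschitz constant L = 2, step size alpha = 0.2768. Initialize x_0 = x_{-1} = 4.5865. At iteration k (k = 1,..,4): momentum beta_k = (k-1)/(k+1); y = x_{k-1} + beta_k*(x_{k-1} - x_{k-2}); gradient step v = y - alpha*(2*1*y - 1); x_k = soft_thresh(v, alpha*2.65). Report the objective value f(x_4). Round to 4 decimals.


FISTA on f(x) = 1*x^2 - 1*x + 2.65*|x|
L = 2, alpha = 0.2768
Iteration 1: beta = 0.0, y = 4.5865 + 0.0*(4.5865 - 4.5865) = 4.5865
  grad(y) = 8.173, v = y - alpha*grad = 2.3242
  prox(v) = soft_thresh(2.3242, 0.7335) = 1.5907
Iteration 2: beta = 0.3333, y = 1.5907 + 0.3333*(1.5907 - 4.5865) = 0.5921
  grad(y) = 0.1842, v = y - alpha*grad = 0.5411
  prox(v) = soft_thresh(0.5411, 0.7335) = 0.0
Iteration 3: beta = 0.5, y = 0.0 + 0.5*(0.0 - 1.5907) = -0.7953
  grad(y) = -2.5907, v = y - alpha*grad = -0.0782
  prox(v) = soft_thresh(-0.0782, 0.7335) = 0.0
Iteration 4: beta = 0.6, y = 0.0 + 0.6*(0.0 - 0.0) = 0.0
  grad(y) = -1.0, v = y - alpha*grad = 0.2768
  prox(v) = soft_thresh(0.2768, 0.7335) = 0.0
f(x_4) = 1*0.0^2 - 1*0.0 + 2.65*|0.0| = 0.0


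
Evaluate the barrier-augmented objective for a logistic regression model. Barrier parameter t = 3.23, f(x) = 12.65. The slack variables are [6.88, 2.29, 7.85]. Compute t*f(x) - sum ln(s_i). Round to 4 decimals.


Step 1: Compute log-barrier.
ln values: [1.9286, 0.8286, 2.0605]
phi = -(1.9286 + 0.8286 + 2.0605) = -4.8177
Step 2: Compute augmented objective.
t*f(x) = 3.23*12.65 = 40.8595
Total = 40.8595 - 4.8177 = 36.0418


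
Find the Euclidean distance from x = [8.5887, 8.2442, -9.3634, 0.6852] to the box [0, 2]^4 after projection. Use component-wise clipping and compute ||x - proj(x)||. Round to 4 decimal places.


Project each component onto [0, 2].
clip(8.5887) = 2.0, clip(8.2442) = 2.0, clip(-9.3634) = 0.0, clip(0.6852) = 0.6852
Projection = [2.0, 2.0, 0.0, 0.6852]
Squared diffs: [43.411, 38.99, 87.6733, 0.0]
Distance = sqrt(170.0743) = 13.0413


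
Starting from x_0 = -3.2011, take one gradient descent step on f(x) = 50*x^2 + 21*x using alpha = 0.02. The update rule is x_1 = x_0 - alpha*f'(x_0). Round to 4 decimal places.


We compute the gradient at x_0 and apply the update.
f'(x) = 100*x + 21
f'(-3.2011) = 100*-3.2011 + 21 = -299.11
x_1 = -3.2011 - 0.02*-299.11 = 2.7811


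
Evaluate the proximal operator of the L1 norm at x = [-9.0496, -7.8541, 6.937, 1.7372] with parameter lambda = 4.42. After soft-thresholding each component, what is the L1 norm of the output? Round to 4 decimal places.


Soft-thresholding with lambda = 4.42:
prox(-9.0496) = sign(-9.0496)*max(|-9.0496| - 4.42, 0) = -4.6296
prox(-7.8541) = sign(-7.8541)*max(|-7.8541| - 4.42, 0) = -3.4341
prox(6.937) = sign(6.937)*max(|6.937| - 4.42, 0) = 2.517
prox(1.7372) = sign(1.7372)*max(|1.7372| - 4.42, 0) = 0.0
prox(x) = [-4.6296, -3.4341, 2.517, 0.0]
||prox(x)||_1 = 4.6296 + 3.4341 + 2.517 + 0.0 = 10.5807


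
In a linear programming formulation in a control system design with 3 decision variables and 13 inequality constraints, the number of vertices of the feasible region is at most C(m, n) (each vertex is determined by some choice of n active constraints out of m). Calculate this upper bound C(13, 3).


Each vertex corresponds to some choice of n active constraints out of m, so the number of vertices is at most C(m, n) = m! / (n!(m-n)!).
m = 13, n = 3
Numerator: 13 * 12 * 11
Denominator: 3! = 6
C(13, 3) = 286


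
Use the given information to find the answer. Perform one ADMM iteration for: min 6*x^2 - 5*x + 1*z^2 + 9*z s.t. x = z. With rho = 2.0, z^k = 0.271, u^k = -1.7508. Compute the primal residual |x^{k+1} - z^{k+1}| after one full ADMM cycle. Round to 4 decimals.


ADMM iteration with rho = 2.0, z^k = 0.271, u^k = -1.7508
Step 1: x-update.
Minimize 6*x^2 - 5*x + (2.0/2)*(x - 0.271 - 1.7508)^2
FOC: (2*6 + 2.0)*x = 5 + 2.0*(0.271 + 1.7508)
x^{k+1} = 0.646
Step 2: z-update.
Minimize 1*z^2 + 9*z + (2.0/2)*(0.646 - z - 1.7508)^2
FOC: (2*1 + 2.0)*z = -9 + 2.0*(0.646 - 1.7508)
z^{k+1} = -2.8024
Step 3: u-update.
u^{k+1} = -1.7508 + 0.646 + 2.8024 = 1.6976
Step 4: Primal residual = |0.646 + 2.8024| = 3.4484


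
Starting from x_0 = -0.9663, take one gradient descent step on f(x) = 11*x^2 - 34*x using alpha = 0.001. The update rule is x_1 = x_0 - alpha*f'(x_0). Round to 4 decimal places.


We compute the gradient at x_0 and apply the update.
f'(x) = 22*x - 34
f'(-0.9663) = 22*-0.9663 - 34 = -55.2586
x_1 = -0.9663 - 0.001*-55.2586 = -0.911


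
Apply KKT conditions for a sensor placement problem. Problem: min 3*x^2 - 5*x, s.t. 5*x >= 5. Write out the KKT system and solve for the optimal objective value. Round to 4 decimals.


Step 1: Try lambda = 0 (constraint inactive).
x_unc = 5/(2*3) = 0.8333
Check: 5*0.8333 = 4.1665 < 5 -- violated!
Step 2: Constraint must be active: 5*x = 5
x* = 5/5 = 1.0
lambda = (2*3*1.0 - 5)/5 = 0.2
Step 3: Compute optimal value.
f(x*) = 3*1.0^2 - 5*1.0 = -2.0


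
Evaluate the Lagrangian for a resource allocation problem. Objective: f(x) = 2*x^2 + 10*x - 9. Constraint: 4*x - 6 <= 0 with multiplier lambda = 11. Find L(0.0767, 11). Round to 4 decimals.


Step 1: Evaluate f(x).
f(0.0767) = 2*0.0767^2 + 10*0.0767 - 9 = -8.2212
Step 2: Evaluate g(x).
g(0.0767) = 4*0.0767 - 6 = -5.6932
Step 3: Compute Lagrangian.
L = -8.2212 + 11*-5.6932 = -70.8464


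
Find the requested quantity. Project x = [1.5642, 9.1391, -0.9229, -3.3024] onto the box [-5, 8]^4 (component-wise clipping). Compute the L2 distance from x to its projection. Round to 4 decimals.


Project each component onto [-5, 8].
clip(1.5642) = 1.5642, clip(9.1391) = 8.0, clip(-0.9229) = -0.9229, clip(-3.3024) = -3.3024
Projection = [1.5642, 8.0, -0.9229, -3.3024]
Squared diffs: [0.0, 1.2975, 0.0, 0.0]
Distance = sqrt(1.2975) = 1.1391


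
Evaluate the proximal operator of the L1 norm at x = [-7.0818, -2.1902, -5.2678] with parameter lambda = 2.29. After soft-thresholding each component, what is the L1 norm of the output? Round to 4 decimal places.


Soft-thresholding with lambda = 2.29:
prox(-7.0818) = sign(-7.0818)*max(|-7.0818| - 2.29, 0) = -4.7918
prox(-2.1902) = sign(-2.1902)*max(|-2.1902| - 2.29, 0) = 0.0
prox(-5.2678) = sign(-5.2678)*max(|-5.2678| - 2.29, 0) = -2.9778
prox(x) = [-4.7918, 0.0, -2.9778]
||prox(x)||_1 = 4.7918 + 0.0 + 2.9778 = 7.7696


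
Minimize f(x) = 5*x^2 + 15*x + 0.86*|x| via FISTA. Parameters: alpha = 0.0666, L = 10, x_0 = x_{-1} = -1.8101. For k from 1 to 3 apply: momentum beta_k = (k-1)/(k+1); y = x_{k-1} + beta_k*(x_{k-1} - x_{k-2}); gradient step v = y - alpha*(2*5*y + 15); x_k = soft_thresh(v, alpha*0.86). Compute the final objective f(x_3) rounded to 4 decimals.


FISTA on f(x) = 5*x^2 + 15*x + 0.86*|x|
L = 10, alpha = 0.0666
Iteration 1: beta = 0.0, y = -1.8101 + 0.0*(-1.8101 + 1.8101) = -1.8101
  grad(y) = -3.101, v = y - alpha*grad = -1.6036
  prox(v) = soft_thresh(-1.6036, 0.0573) = -1.5463
Iteration 2: beta = 0.3333, y = -1.5463 + 0.3333*(-1.5463 + 1.8101) = -1.4584
  grad(y) = 0.4164, v = y - alpha*grad = -1.4861
  prox(v) = soft_thresh(-1.4861, 0.0573) = -1.4288
Iteration 3: beta = 0.5, y = -1.4288 + 0.5*(-1.4288 + 1.5463) = -1.3701
  grad(y) = 1.2992, v = y - alpha*grad = -1.4566
  prox(v) = soft_thresh(-1.4566, 0.0573) = -1.3993
f(x_3) = 5*(-1.3993)^2 + 15*(-1.3993) + 0.86*|-1.3993| = -9.9959


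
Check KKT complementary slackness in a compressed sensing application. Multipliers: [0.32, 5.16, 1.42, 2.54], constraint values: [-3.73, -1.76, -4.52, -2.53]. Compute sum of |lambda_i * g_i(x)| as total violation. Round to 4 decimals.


KKT complementary slackness check:
lambda_1 * g_1 = 0.32 * -3.73 = -1.1936
lambda_2 * g_2 = 5.16 * -1.76 = -9.0816
lambda_3 * g_3 = 1.42 * -4.52 = -6.4184
lambda_4 * g_4 = 2.54 * -2.53 = -6.4262
Total violation = 1.1936 + 9.0816 + 6.4184 + 6.4262 = 23.1198


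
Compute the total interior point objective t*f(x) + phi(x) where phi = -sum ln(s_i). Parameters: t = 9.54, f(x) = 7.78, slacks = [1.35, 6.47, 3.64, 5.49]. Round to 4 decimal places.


Step 1: Compute log-barrier.
ln values: [0.3001, 1.8672, 1.292, 1.7029]
phi = -(0.3001 + 1.8672 + 1.292 + 1.7029) = -5.1622
Step 2: Compute augmented objective.
t*f(x) = 9.54*7.78 = 74.2212
Total = 74.2212 - 5.1622 = 69.059


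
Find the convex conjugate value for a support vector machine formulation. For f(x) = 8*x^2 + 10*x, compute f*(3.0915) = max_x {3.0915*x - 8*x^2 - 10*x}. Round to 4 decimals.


f*(y) = sup_x {y*x - a*x^2 - b*x} = sup_x {(y-b)*x - a*x^2}
FOC: (y - b) - 2a*x = 0 => x* = (y - b)/(2a)
x* = (3.0915 - 10)/(2*8) = -0.4318
f*(3.0915) = (y-b)^2/(4a) = (3.0915 - 10)^2/(4*8)
= 47.7274/32 = 1.4915
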